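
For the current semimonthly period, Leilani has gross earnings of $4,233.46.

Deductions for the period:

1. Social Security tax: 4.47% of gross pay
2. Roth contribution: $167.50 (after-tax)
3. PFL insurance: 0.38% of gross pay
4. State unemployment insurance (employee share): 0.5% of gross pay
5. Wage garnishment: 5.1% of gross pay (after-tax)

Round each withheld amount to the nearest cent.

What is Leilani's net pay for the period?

Social Security tax: $4,233.46 × 0.0447 = $189.24
State unemployment insurance (employee share): $4,233.46 × 0.005 = $21.17
PFL insurance: $4,233.46 × 0.0038 = $16.09
Wage garnishment: $4,233.46 × 0.051 = $215.91
Roth contribution: $167.50
Total deductions = $189.24 + $21.17 + $16.09 + $215.91 + $167.50 = $609.91
Net pay = $4,233.46 − $609.91 = $3,623.55

$3,623.55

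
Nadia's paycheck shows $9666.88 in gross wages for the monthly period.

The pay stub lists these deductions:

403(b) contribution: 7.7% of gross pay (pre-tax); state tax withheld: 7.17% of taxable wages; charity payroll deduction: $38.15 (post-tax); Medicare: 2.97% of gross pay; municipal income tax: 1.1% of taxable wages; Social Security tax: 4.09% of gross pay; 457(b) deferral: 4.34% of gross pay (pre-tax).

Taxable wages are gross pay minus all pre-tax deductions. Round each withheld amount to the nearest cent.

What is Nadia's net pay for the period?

457(b) deferral: $9666.88 × 0.0434 = $419.54
403(b) contribution: $9666.88 × 0.077 = $744.35
Pre-tax total = $419.54 + $744.35 = $1163.89
Taxable wages = $9666.88 − $1163.89 = $8502.99
Municipal income tax: $8502.99 × 0.011 = $93.53
State tax withheld: $8502.99 × 0.0717 = $609.66
Medicare: $9666.88 × 0.0297 = $287.11
Social Security tax: $9666.88 × 0.0409 = $395.38
Charity payroll deduction: $38.15
Total deductions = $419.54 + $744.35 + $93.53 + $609.66 + $287.11 + $395.38 + $38.15 = $2587.72
Net pay = $9666.88 − $2587.72 = $7079.16

$7079.16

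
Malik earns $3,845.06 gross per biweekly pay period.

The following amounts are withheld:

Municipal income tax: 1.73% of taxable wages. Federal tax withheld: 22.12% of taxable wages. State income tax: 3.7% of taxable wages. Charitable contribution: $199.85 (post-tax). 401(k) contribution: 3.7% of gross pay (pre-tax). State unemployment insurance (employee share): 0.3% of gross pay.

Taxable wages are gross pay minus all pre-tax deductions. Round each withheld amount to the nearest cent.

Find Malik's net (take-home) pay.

401(k) contribution: $3,845.06 × 0.037 = $142.27
Taxable wages = $3,845.06 − $142.27 = $3,702.79
State income tax: $3,702.79 × 0.037 = $137.00
Municipal income tax: $3,702.79 × 0.0173 = $64.06
Federal tax withheld: $3,702.79 × 0.2212 = $819.06
State unemployment insurance (employee share): $3,845.06 × 0.003 = $11.54
Charitable contribution: $199.85
Total deductions = $142.27 + $137.00 + $64.06 + $819.06 + $11.54 + $199.85 = $1,373.78
Net pay = $3,845.06 − $1,373.78 = $2,471.28

$2,471.28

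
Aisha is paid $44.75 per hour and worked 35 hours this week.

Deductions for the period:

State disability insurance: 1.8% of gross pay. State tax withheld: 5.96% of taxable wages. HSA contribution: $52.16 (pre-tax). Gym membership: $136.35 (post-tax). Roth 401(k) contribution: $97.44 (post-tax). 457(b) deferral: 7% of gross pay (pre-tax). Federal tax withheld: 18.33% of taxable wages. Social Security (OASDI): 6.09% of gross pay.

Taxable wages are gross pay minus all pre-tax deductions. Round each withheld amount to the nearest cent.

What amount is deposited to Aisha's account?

$705.94

Gross pay: 35 × $44.75 = $1,566.25
HSA contribution: $52.16
457(b) deferral: $1,566.25 × 0.07 = $109.64
Pre-tax total = $52.16 + $109.64 = $161.80
Taxable wages = $1,566.25 − $161.80 = $1,404.45
Federal tax withheld: $1,404.45 × 0.1833 = $257.44
State tax withheld: $1,404.45 × 0.0596 = $83.71
State disability insurance: $1,566.25 × 0.018 = $28.19
Social Security (OASDI): $1,566.25 × 0.0609 = $95.38
Roth 401(k) contribution: $97.44
Gym membership: $136.35
Total deductions = $52.16 + $109.64 + $257.44 + $83.71 + $28.19 + $95.38 + $97.44 + $136.35 = $860.31
Net pay = $1,566.25 − $860.31 = $705.94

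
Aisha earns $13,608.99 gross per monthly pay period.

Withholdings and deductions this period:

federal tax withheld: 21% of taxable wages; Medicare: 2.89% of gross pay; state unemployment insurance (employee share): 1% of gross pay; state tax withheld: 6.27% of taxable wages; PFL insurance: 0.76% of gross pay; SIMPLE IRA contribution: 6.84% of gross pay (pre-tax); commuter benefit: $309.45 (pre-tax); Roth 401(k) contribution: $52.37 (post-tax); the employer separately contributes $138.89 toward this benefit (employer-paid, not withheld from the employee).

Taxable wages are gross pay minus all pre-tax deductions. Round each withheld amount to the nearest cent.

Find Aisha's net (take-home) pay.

Commuter benefit: $309.45
SIMPLE IRA contribution: $13,608.99 × 0.0684 = $930.85
Pre-tax total = $309.45 + $930.85 = $1,240.30
Taxable wages = $13,608.99 − $1,240.30 = $12,368.69
State tax withheld: $12,368.69 × 0.0627 = $775.52
Federal tax withheld: $12,368.69 × 0.21 = $2,597.42
State unemployment insurance (employee share): $13,608.99 × 0.01 = $136.09
PFL insurance: $13,608.99 × 0.0076 = $103.43
Medicare: $13,608.99 × 0.0289 = $393.30
Roth 401(k) contribution: $52.37
(Employer's $138.89 toward Roth 401(k) contribution is not withheld from the employee.)
Total deductions = $309.45 + $930.85 + $775.52 + $2,597.42 + $136.09 + $103.43 + $393.30 + $52.37 = $5,298.43
Net pay = $13,608.99 − $5,298.43 = $8,310.56

$8,310.56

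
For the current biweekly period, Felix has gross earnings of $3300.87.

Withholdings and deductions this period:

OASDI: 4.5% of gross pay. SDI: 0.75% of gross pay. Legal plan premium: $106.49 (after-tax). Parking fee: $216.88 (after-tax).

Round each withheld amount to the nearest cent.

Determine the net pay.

SDI: $3300.87 × 0.0075 = $24.76
OASDI: $3300.87 × 0.045 = $148.54
Parking fee: $216.88
Legal plan premium: $106.49
Total deductions = $24.76 + $148.54 + $216.88 + $106.49 = $496.67
Net pay = $3300.87 − $496.67 = $2804.20

$2804.20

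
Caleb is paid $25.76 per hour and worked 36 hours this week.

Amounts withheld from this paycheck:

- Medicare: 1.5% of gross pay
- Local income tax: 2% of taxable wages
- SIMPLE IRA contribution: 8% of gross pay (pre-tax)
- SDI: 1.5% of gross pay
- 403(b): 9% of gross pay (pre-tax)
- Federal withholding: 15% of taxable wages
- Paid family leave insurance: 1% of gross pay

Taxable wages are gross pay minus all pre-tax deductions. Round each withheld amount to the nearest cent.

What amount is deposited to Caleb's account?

$601.77

Gross pay: 36 × $25.76 = $927.36
403(b): $927.36 × 0.09 = $83.46
SIMPLE IRA contribution: $927.36 × 0.08 = $74.19
Pre-tax total = $83.46 + $74.19 = $157.65
Taxable wages = $927.36 − $157.65 = $769.71
Local income tax: $769.71 × 0.02 = $15.39
Federal withholding: $769.71 × 0.15 = $115.46
SDI: $927.36 × 0.015 = $13.91
Medicare: $927.36 × 0.015 = $13.91
Paid family leave insurance: $927.36 × 0.01 = $9.27
Total deductions = $83.46 + $74.19 + $15.39 + $115.46 + $13.91 + $13.91 + $9.27 = $325.59
Net pay = $927.36 − $325.59 = $601.77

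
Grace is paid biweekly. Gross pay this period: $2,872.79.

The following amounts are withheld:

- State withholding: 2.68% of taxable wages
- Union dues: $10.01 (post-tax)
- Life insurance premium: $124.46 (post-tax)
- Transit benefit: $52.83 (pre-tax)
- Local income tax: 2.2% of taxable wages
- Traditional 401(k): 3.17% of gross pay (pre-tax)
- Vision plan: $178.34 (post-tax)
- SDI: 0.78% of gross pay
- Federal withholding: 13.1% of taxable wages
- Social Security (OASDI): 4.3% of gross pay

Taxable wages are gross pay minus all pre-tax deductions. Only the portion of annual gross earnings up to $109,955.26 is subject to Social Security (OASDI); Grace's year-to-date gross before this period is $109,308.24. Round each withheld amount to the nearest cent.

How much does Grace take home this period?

$1,875.20

Traditional 401(k): $2,872.79 × 0.0317 = $91.07
Transit benefit: $52.83
Pre-tax total = $91.07 + $52.83 = $143.90
Taxable wages = $2,872.79 − $143.90 = $2,728.89
Federal withholding: $2,728.89 × 0.131 = $357.48
State withholding: $2,728.89 × 0.0268 = $73.13
Local income tax: $2,728.89 × 0.022 = $60.04
SDI: $2,872.79 × 0.0078 = $22.41
Social Security (OASDI): only $109,955.26 − $109,308.24 = $647.02 of this check is subject → $647.02 × 0.043 = $27.82
Union dues: $10.01
Vision plan: $178.34
Life insurance premium: $124.46
Total deductions = $91.07 + $52.83 + $357.48 + $73.13 + $60.04 + $22.41 + $27.82 + $10.01 + $178.34 + $124.46 = $997.59
Net pay = $2,872.79 − $997.59 = $1,875.20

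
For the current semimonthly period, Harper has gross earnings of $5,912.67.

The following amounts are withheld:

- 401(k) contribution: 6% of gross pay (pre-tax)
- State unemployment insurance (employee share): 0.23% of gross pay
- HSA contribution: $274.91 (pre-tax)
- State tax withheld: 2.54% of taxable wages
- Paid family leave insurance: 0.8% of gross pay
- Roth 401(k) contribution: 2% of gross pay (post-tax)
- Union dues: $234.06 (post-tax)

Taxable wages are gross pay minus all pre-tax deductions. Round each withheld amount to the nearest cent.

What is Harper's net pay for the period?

$4,735.60

401(k) contribution: $5,912.67 × 0.06 = $354.76
HSA contribution: $274.91
Pre-tax total = $354.76 + $274.91 = $629.67
Taxable wages = $5,912.67 − $629.67 = $5,283.00
State tax withheld: $5,283.00 × 0.0254 = $134.19
State unemployment insurance (employee share): $5,912.67 × 0.0023 = $13.60
Paid family leave insurance: $5,912.67 × 0.008 = $47.30
Roth 401(k) contribution: $5,912.67 × 0.02 = $118.25
Union dues: $234.06
Total deductions = $354.76 + $274.91 + $134.19 + $13.60 + $47.30 + $118.25 + $234.06 = $1,177.07
Net pay = $5,912.67 − $1,177.07 = $4,735.60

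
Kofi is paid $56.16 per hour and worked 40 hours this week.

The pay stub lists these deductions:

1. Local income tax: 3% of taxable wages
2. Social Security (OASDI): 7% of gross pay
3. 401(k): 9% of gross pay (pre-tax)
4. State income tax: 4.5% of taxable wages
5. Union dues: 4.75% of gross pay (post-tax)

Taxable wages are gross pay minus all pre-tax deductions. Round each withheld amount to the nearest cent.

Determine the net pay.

$1,626.95

Gross pay: 40 × $56.16 = $2,246.40
401(k): $2,246.40 × 0.09 = $202.18
Taxable wages = $2,246.40 − $202.18 = $2,044.22
Local income tax: $2,044.22 × 0.03 = $61.33
State income tax: $2,044.22 × 0.045 = $91.99
Social Security (OASDI): $2,246.40 × 0.07 = $157.25
Union dues: $2,246.40 × 0.0475 = $106.70
Total deductions = $202.18 + $61.33 + $91.99 + $157.25 + $106.70 = $619.45
Net pay = $2,246.40 − $619.45 = $1,626.95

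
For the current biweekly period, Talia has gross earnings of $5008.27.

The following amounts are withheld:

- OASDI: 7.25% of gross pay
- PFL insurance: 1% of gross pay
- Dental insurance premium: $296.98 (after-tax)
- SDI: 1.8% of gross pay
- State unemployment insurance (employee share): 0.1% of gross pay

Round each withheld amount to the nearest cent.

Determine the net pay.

State unemployment insurance (employee share): $5008.27 × 0.001 = $5.01
PFL insurance: $5008.27 × 0.01 = $50.08
SDI: $5008.27 × 0.018 = $90.15
OASDI: $5008.27 × 0.0725 = $363.10
Dental insurance premium: $296.98
Total deductions = $5.01 + $50.08 + $90.15 + $363.10 + $296.98 = $805.32
Net pay = $5008.27 − $805.32 = $4202.95

$4202.95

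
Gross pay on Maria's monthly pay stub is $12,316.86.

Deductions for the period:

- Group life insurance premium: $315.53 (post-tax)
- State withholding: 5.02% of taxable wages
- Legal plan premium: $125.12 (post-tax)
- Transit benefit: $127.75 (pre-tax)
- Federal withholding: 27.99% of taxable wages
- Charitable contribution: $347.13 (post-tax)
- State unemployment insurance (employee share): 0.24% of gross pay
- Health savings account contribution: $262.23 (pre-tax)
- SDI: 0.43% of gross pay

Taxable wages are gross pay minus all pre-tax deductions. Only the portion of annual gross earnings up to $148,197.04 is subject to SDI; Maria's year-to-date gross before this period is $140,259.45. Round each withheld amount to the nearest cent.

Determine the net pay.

$7,138.35

Health savings account contribution: $262.23
Transit benefit: $127.75
Pre-tax total = $262.23 + $127.75 = $389.98
Taxable wages = $12,316.86 − $389.98 = $11,926.88
State withholding: $11,926.88 × 0.0502 = $598.73
Federal withholding: $11,926.88 × 0.2799 = $3,338.33
SDI: only $148,197.04 − $140,259.45 = $7,937.59 of this check is subject → $7,937.59 × 0.0043 = $34.13
State unemployment insurance (employee share): $12,316.86 × 0.0024 = $29.56
Legal plan premium: $125.12
Charitable contribution: $347.13
Group life insurance premium: $315.53
Total deductions = $262.23 + $127.75 + $598.73 + $3,338.33 + $34.13 + $29.56 + $125.12 + $347.13 + $315.53 = $5,178.51
Net pay = $12,316.86 − $5,178.51 = $7,138.35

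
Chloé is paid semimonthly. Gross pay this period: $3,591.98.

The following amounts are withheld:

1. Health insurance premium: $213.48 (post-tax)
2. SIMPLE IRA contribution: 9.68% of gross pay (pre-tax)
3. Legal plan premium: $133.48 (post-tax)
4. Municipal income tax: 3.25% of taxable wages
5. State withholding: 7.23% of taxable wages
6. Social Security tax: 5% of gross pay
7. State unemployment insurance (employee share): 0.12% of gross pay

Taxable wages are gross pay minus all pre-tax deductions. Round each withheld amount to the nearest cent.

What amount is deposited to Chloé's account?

SIMPLE IRA contribution: $3,591.98 × 0.0968 = $347.70
Taxable wages = $3,591.98 − $347.70 = $3,244.28
State withholding: $3,244.28 × 0.0723 = $234.56
Municipal income tax: $3,244.28 × 0.0325 = $105.44
State unemployment insurance (employee share): $3,591.98 × 0.0012 = $4.31
Social Security tax: $3,591.98 × 0.05 = $179.60
Legal plan premium: $133.48
Health insurance premium: $213.48
Total deductions = $347.70 + $234.56 + $105.44 + $4.31 + $179.60 + $133.48 + $213.48 = $1,218.57
Net pay = $3,591.98 − $1,218.57 = $2,373.41

$2,373.41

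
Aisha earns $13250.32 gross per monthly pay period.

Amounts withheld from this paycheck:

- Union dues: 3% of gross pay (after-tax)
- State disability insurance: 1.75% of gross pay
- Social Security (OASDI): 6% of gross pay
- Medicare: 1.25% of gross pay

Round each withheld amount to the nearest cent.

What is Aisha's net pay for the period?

Social Security (OASDI): $13250.32 × 0.06 = $795.02
State disability insurance: $13250.32 × 0.0175 = $231.88
Medicare: $13250.32 × 0.0125 = $165.63
Union dues: $13250.32 × 0.03 = $397.51
Total deductions = $795.02 + $231.88 + $165.63 + $397.51 = $1590.04
Net pay = $13250.32 − $1590.04 = $11660.28

$11660.28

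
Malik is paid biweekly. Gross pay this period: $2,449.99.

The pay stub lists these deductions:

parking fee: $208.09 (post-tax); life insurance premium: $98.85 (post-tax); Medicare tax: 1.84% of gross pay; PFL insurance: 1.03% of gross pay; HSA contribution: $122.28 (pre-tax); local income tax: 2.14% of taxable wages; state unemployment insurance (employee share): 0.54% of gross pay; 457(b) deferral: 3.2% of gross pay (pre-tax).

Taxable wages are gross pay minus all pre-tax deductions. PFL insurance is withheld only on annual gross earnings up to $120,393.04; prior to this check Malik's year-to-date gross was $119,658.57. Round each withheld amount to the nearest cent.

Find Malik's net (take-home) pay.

HSA contribution: $122.28
457(b) deferral: $2,449.99 × 0.032 = $78.40
Pre-tax total = $122.28 + $78.40 = $200.68
Taxable wages = $2,449.99 − $200.68 = $2,249.31
Local income tax: $2,249.31 × 0.0214 = $48.14
State unemployment insurance (employee share): $2,449.99 × 0.0054 = $13.23
PFL insurance: only $120,393.04 − $119,658.57 = $734.47 of this check is subject → $734.47 × 0.0103 = $7.57
Medicare tax: $2,449.99 × 0.0184 = $45.08
Life insurance premium: $98.85
Parking fee: $208.09
Total deductions = $122.28 + $78.40 + $48.14 + $13.23 + $7.57 + $45.08 + $98.85 + $208.09 = $621.64
Net pay = $2,449.99 − $621.64 = $1,828.35

$1,828.35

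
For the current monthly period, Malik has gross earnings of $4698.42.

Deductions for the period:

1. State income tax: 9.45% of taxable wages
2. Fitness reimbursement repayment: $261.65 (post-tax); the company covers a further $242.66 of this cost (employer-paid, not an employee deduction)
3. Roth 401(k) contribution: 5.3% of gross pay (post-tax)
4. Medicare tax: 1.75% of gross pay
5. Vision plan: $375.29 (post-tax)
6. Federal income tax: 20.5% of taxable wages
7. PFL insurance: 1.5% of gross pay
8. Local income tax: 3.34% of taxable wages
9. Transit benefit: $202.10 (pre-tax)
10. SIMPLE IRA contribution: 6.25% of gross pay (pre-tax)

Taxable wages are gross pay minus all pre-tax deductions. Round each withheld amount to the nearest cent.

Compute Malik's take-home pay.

$1764.94

Transit benefit: $202.10
SIMPLE IRA contribution: $4698.42 × 0.0625 = $293.65
Pre-tax total = $202.10 + $293.65 = $495.75
Taxable wages = $4698.42 − $495.75 = $4202.67
State income tax: $4202.67 × 0.0945 = $397.15
Federal income tax: $4202.67 × 0.205 = $861.55
Local income tax: $4202.67 × 0.0334 = $140.37
Medicare tax: $4698.42 × 0.0175 = $82.22
PFL insurance: $4698.42 × 0.015 = $70.48
Roth 401(k) contribution: $4698.42 × 0.053 = $249.02
Vision plan: $375.29
Fitness reimbursement repayment: $261.65
(Employer's $242.66 toward fitness reimbursement repayment is not withheld from the employee.)
Total deductions = $202.10 + $293.65 + $397.15 + $861.55 + $140.37 + $82.22 + $70.48 + $249.02 + $375.29 + $261.65 = $2933.48
Net pay = $4698.42 − $2933.48 = $1764.94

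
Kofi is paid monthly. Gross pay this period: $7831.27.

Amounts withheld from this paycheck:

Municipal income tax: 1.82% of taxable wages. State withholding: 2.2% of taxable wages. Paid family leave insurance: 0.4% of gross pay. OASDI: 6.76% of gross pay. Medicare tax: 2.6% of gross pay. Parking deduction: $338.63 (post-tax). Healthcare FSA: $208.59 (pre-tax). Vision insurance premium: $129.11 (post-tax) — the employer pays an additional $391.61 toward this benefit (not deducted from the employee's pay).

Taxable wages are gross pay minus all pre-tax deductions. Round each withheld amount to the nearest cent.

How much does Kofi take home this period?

Healthcare FSA: $208.59
Taxable wages = $7831.27 − $208.59 = $7622.68
State withholding: $7622.68 × 0.022 = $167.70
Municipal income tax: $7622.68 × 0.0182 = $138.73
OASDI: $7831.27 × 0.0676 = $529.39
Medicare tax: $7831.27 × 0.026 = $203.61
Paid family leave insurance: $7831.27 × 0.004 = $31.33
Vision insurance premium: $129.11
Parking deduction: $338.63
(Employer's $391.61 toward vision insurance premium is not withheld from the employee.)
Total deductions = $208.59 + $167.70 + $138.73 + $529.39 + $203.61 + $31.33 + $129.11 + $338.63 = $1747.09
Net pay = $7831.27 − $1747.09 = $6084.18

$6084.18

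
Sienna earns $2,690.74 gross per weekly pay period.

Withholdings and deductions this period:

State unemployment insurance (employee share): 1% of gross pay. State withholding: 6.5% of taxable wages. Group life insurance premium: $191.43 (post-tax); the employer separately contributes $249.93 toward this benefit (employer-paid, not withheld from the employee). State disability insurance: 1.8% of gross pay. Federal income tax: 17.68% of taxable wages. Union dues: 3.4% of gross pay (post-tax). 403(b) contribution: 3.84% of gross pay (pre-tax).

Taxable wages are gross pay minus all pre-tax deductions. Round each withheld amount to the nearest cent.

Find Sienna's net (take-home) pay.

403(b) contribution: $2,690.74 × 0.0384 = $103.32
Taxable wages = $2,690.74 − $103.32 = $2,587.42
Federal income tax: $2,587.42 × 0.1768 = $457.46
State withholding: $2,587.42 × 0.065 = $168.18
State unemployment insurance (employee share): $2,690.74 × 0.01 = $26.91
State disability insurance: $2,690.74 × 0.018 = $48.43
Union dues: $2,690.74 × 0.034 = $91.49
Group life insurance premium: $191.43
(Employer's $249.93 toward group life insurance premium is not withheld from the employee.)
Total deductions = $103.32 + $457.46 + $168.18 + $26.91 + $48.43 + $91.49 + $191.43 = $1,087.22
Net pay = $2,690.74 − $1,087.22 = $1,603.52

$1,603.52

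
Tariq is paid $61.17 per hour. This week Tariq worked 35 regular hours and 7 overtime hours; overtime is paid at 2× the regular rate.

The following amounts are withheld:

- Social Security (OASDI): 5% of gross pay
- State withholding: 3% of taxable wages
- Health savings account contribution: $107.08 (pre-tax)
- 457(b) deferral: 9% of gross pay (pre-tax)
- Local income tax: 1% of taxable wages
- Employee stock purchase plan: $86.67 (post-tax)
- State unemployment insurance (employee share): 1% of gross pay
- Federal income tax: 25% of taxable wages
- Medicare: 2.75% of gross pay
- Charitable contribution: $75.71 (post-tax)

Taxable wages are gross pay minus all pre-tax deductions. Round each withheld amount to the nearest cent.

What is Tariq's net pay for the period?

Regular pay: 35 × $61.17 = $2,140.95
Overtime pay: 7 × $61.17 × 2 = $856.38
Gross pay = $2,140.95 + $856.38 = $2,997.33
Health savings account contribution: $107.08
457(b) deferral: $2,997.33 × 0.09 = $269.76
Pre-tax total = $107.08 + $269.76 = $376.84
Taxable wages = $2,997.33 − $376.84 = $2,620.49
Local income tax: $2,620.49 × 0.01 = $26.20
Federal income tax: $2,620.49 × 0.25 = $655.12
State withholding: $2,620.49 × 0.03 = $78.61
Social Security (OASDI): $2,997.33 × 0.05 = $149.87
State unemployment insurance (employee share): $2,997.33 × 0.01 = $29.97
Medicare: $2,997.33 × 0.0275 = $82.43
Charitable contribution: $75.71
Employee stock purchase plan: $86.67
Total deductions = $107.08 + $269.76 + $26.20 + $655.12 + $78.61 + $149.87 + $29.97 + $82.43 + $75.71 + $86.67 = $1,561.42
Net pay = $2,997.33 − $1,561.42 = $1,435.91

$1,435.91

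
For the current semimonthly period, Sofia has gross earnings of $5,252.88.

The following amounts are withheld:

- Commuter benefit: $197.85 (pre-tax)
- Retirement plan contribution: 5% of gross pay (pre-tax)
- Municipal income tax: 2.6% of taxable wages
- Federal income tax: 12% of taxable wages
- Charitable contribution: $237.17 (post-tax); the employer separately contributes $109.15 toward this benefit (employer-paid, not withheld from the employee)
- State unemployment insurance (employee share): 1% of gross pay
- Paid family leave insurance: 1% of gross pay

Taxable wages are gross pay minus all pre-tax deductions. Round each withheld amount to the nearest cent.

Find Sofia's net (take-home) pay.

$3,750.47

Retirement plan contribution: $5,252.88 × 0.05 = $262.64
Commuter benefit: $197.85
Pre-tax total = $262.64 + $197.85 = $460.49
Taxable wages = $5,252.88 − $460.49 = $4,792.39
Federal income tax: $4,792.39 × 0.12 = $575.09
Municipal income tax: $4,792.39 × 0.026 = $124.60
Paid family leave insurance: $5,252.88 × 0.01 = $52.53
State unemployment insurance (employee share): $5,252.88 × 0.01 = $52.53
Charitable contribution: $237.17
(Employer's $109.15 toward charitable contribution is not withheld from the employee.)
Total deductions = $262.64 + $197.85 + $575.09 + $124.60 + $52.53 + $52.53 + $237.17 = $1,502.41
Net pay = $5,252.88 − $1,502.41 = $3,750.47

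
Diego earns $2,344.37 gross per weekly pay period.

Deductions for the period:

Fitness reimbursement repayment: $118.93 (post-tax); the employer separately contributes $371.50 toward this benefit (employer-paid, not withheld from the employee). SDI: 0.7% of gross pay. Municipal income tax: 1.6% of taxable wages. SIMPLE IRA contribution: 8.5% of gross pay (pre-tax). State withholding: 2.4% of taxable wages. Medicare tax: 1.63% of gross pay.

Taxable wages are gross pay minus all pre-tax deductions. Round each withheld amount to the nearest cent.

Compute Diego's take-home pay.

SIMPLE IRA contribution: $2,344.37 × 0.085 = $199.27
Taxable wages = $2,344.37 − $199.27 = $2,145.10
State withholding: $2,145.10 × 0.024 = $51.48
Municipal income tax: $2,145.10 × 0.016 = $34.32
Medicare tax: $2,344.37 × 0.0163 = $38.21
SDI: $2,344.37 × 0.007 = $16.41
Fitness reimbursement repayment: $118.93
(Employer's $371.50 toward fitness reimbursement repayment is not withheld from the employee.)
Total deductions = $199.27 + $51.48 + $34.32 + $38.21 + $16.41 + $118.93 = $458.62
Net pay = $2,344.37 − $458.62 = $1,885.75

$1,885.75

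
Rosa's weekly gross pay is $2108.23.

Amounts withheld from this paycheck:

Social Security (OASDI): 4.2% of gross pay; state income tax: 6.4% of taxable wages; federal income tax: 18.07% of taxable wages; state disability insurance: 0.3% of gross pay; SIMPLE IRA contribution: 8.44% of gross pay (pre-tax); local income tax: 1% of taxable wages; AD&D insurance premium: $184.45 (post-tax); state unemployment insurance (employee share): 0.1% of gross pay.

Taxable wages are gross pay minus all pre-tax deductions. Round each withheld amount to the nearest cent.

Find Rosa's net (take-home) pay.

$1157.22

SIMPLE IRA contribution: $2108.23 × 0.0844 = $177.93
Taxable wages = $2108.23 − $177.93 = $1930.30
Federal income tax: $1930.30 × 0.1807 = $348.81
State income tax: $1930.30 × 0.064 = $123.54
Local income tax: $1930.30 × 0.01 = $19.30
State unemployment insurance (employee share): $2108.23 × 0.001 = $2.11
Social Security (OASDI): $2108.23 × 0.042 = $88.55
State disability insurance: $2108.23 × 0.003 = $6.32
AD&D insurance premium: $184.45
Total deductions = $177.93 + $348.81 + $123.54 + $19.30 + $2.11 + $88.55 + $6.32 + $184.45 = $951.01
Net pay = $2108.23 − $951.01 = $1157.22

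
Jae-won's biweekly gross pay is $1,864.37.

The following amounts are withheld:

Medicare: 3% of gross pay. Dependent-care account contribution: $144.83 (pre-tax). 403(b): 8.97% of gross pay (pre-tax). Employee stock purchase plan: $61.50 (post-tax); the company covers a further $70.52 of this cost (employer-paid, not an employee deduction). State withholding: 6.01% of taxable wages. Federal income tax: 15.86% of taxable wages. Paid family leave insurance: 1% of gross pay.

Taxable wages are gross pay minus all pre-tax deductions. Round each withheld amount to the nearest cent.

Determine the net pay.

Dependent-care account contribution: $144.83
403(b): $1,864.37 × 0.0897 = $167.23
Pre-tax total = $144.83 + $167.23 = $312.06
Taxable wages = $1,864.37 − $312.06 = $1,552.31
Federal income tax: $1,552.31 × 0.1586 = $246.20
State withholding: $1,552.31 × 0.0601 = $93.29
Medicare: $1,864.37 × 0.03 = $55.93
Paid family leave insurance: $1,864.37 × 0.01 = $18.64
Employee stock purchase plan: $61.50
(Employer's $70.52 toward employee stock purchase plan is not withheld from the employee.)
Total deductions = $144.83 + $167.23 + $246.20 + $93.29 + $55.93 + $18.64 + $61.50 = $787.62
Net pay = $1,864.37 − $787.62 = $1,076.75

$1,076.75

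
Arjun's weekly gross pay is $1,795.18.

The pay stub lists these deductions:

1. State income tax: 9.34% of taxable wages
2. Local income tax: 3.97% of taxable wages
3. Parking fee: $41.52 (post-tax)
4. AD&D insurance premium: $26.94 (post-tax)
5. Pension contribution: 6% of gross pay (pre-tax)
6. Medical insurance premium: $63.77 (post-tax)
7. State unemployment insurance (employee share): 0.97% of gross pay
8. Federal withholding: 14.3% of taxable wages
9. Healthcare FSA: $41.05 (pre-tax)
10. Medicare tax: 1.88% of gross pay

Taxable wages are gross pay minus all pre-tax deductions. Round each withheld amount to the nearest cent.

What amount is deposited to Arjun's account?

$1,008.45

Healthcare FSA: $41.05
Pension contribution: $1,795.18 × 0.06 = $107.71
Pre-tax total = $41.05 + $107.71 = $148.76
Taxable wages = $1,795.18 − $148.76 = $1,646.42
State income tax: $1,646.42 × 0.0934 = $153.78
Federal withholding: $1,646.42 × 0.143 = $235.44
Local income tax: $1,646.42 × 0.0397 = $65.36
State unemployment insurance (employee share): $1,795.18 × 0.0097 = $17.41
Medicare tax: $1,795.18 × 0.0188 = $33.75
Medical insurance premium: $63.77
AD&D insurance premium: $26.94
Parking fee: $41.52
Total deductions = $41.05 + $107.71 + $153.78 + $235.44 + $65.36 + $17.41 + $33.75 + $63.77 + $26.94 + $41.52 = $786.73
Net pay = $1,795.18 − $786.73 = $1,008.45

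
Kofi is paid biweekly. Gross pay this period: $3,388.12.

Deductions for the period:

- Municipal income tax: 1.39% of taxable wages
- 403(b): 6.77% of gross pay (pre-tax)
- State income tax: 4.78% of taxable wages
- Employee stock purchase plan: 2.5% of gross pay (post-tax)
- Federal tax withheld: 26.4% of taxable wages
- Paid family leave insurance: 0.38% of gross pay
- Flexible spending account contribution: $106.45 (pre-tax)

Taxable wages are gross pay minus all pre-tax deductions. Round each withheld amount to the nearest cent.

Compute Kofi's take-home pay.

$1,960.59

Flexible spending account contribution: $106.45
403(b): $3,388.12 × 0.0677 = $229.38
Pre-tax total = $106.45 + $229.38 = $335.83
Taxable wages = $3,388.12 − $335.83 = $3,052.29
State income tax: $3,052.29 × 0.0478 = $145.90
Municipal income tax: $3,052.29 × 0.0139 = $42.43
Federal tax withheld: $3,052.29 × 0.264 = $805.80
Paid family leave insurance: $3,388.12 × 0.0038 = $12.87
Employee stock purchase plan: $3,388.12 × 0.025 = $84.70
Total deductions = $106.45 + $229.38 + $145.90 + $42.43 + $805.80 + $12.87 + $84.70 = $1,427.53
Net pay = $3,388.12 − $1,427.53 = $1,960.59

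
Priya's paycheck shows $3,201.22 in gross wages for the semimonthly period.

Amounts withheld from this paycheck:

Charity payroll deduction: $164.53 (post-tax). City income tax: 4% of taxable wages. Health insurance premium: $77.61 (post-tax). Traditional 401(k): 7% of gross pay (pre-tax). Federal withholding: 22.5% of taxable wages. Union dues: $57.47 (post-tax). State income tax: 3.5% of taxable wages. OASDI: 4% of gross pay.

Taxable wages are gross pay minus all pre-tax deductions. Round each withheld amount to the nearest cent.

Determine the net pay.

$1,656.33

Traditional 401(k): $3,201.22 × 0.07 = $224.09
Taxable wages = $3,201.22 − $224.09 = $2,977.13
Federal withholding: $2,977.13 × 0.225 = $669.85
State income tax: $2,977.13 × 0.035 = $104.20
City income tax: $2,977.13 × 0.04 = $119.09
OASDI: $3,201.22 × 0.04 = $128.05
Health insurance premium: $77.61
Charity payroll deduction: $164.53
Union dues: $57.47
Total deductions = $224.09 + $669.85 + $104.20 + $119.09 + $128.05 + $77.61 + $164.53 + $57.47 = $1,544.89
Net pay = $3,201.22 − $1,544.89 = $1,656.33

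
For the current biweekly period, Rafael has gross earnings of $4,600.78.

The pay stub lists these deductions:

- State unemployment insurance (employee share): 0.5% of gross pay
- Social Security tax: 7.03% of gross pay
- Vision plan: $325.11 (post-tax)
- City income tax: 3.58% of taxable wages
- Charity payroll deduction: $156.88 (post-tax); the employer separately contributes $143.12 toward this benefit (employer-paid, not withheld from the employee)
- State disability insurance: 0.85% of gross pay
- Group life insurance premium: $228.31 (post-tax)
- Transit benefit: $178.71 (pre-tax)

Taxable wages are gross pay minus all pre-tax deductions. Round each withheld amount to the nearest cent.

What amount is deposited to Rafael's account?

$3,167.92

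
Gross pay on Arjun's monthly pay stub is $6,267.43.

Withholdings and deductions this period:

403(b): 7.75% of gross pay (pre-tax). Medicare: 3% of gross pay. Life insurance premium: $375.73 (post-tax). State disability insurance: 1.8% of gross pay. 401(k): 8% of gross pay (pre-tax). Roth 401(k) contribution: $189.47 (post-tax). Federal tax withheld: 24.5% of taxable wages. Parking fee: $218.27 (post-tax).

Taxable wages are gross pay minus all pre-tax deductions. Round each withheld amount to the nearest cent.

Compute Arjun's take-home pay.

403(b): $6,267.43 × 0.0775 = $485.73
401(k): $6,267.43 × 0.08 = $501.39
Pre-tax total = $485.73 + $501.39 = $987.12
Taxable wages = $6,267.43 − $987.12 = $5,280.31
Federal tax withheld: $5,280.31 × 0.245 = $1,293.68
State disability insurance: $6,267.43 × 0.018 = $112.81
Medicare: $6,267.43 × 0.03 = $188.02
Life insurance premium: $375.73
Roth 401(k) contribution: $189.47
Parking fee: $218.27
Total deductions = $485.73 + $501.39 + $1,293.68 + $112.81 + $188.02 + $375.73 + $189.47 + $218.27 = $3,365.10
Net pay = $6,267.43 − $3,365.10 = $2,902.33

$2,902.33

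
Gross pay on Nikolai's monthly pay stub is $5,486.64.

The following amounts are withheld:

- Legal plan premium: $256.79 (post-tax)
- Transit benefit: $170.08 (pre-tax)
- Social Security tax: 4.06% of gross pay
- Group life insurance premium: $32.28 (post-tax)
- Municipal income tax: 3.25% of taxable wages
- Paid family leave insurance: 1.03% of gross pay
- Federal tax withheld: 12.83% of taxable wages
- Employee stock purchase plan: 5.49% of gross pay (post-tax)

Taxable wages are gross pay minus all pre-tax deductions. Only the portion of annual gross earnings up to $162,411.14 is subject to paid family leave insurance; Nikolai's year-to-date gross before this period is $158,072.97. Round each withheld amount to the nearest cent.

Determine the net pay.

Transit benefit: $170.08
Taxable wages = $5,486.64 − $170.08 = $5,316.56
Municipal income tax: $5,316.56 × 0.0325 = $172.79
Federal tax withheld: $5,316.56 × 0.1283 = $682.11
Paid family leave insurance: only $162,411.14 − $158,072.97 = $4,338.17 of this check is subject → $4,338.17 × 0.0103 = $44.68
Social Security tax: $5,486.64 × 0.0406 = $222.76
Employee stock purchase plan: $5,486.64 × 0.0549 = $301.22
Group life insurance premium: $32.28
Legal plan premium: $256.79
Total deductions = $170.08 + $172.79 + $682.11 + $44.68 + $222.76 + $301.22 + $32.28 + $256.79 = $1,882.71
Net pay = $5,486.64 − $1,882.71 = $3,603.93

$3,603.93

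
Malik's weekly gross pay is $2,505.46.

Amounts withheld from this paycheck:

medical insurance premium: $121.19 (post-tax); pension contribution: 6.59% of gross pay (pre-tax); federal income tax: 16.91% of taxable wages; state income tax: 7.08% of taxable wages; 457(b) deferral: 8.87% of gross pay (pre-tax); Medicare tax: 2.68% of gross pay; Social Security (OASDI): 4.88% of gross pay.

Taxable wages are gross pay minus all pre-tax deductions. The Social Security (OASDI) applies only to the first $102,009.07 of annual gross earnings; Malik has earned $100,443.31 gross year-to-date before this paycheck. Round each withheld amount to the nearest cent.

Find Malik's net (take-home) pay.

$1,345.24

Pension contribution: $2,505.46 × 0.0659 = $165.11
457(b) deferral: $2,505.46 × 0.0887 = $222.23
Pre-tax total = $165.11 + $222.23 = $387.34
Taxable wages = $2,505.46 − $387.34 = $2,118.12
Federal income tax: $2,118.12 × 0.1691 = $358.17
State income tax: $2,118.12 × 0.0708 = $149.96
Medicare tax: $2,505.46 × 0.0268 = $67.15
Social Security (OASDI): only $102,009.07 − $100,443.31 = $1,565.76 of this check is subject → $1,565.76 × 0.0488 = $76.41
Medical insurance premium: $121.19
Total deductions = $165.11 + $222.23 + $358.17 + $149.96 + $67.15 + $76.41 + $121.19 = $1,160.22
Net pay = $2,505.46 − $1,160.22 = $1,345.24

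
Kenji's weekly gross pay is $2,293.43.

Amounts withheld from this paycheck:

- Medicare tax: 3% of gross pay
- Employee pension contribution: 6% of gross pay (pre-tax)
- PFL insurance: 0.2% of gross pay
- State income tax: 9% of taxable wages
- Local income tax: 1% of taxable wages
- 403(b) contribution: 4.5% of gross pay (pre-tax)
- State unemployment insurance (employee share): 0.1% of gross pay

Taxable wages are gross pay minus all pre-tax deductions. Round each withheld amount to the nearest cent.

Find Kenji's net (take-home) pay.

403(b) contribution: $2,293.43 × 0.045 = $103.20
Employee pension contribution: $2,293.43 × 0.06 = $137.61
Pre-tax total = $103.20 + $137.61 = $240.81
Taxable wages = $2,293.43 − $240.81 = $2,052.62
State income tax: $2,052.62 × 0.09 = $184.74
Local income tax: $2,052.62 × 0.01 = $20.53
State unemployment insurance (employee share): $2,293.43 × 0.001 = $2.29
Medicare tax: $2,293.43 × 0.03 = $68.80
PFL insurance: $2,293.43 × 0.002 = $4.59
Total deductions = $103.20 + $137.61 + $184.74 + $20.53 + $2.29 + $68.80 + $4.59 = $521.76
Net pay = $2,293.43 − $521.76 = $1,771.67

$1,771.67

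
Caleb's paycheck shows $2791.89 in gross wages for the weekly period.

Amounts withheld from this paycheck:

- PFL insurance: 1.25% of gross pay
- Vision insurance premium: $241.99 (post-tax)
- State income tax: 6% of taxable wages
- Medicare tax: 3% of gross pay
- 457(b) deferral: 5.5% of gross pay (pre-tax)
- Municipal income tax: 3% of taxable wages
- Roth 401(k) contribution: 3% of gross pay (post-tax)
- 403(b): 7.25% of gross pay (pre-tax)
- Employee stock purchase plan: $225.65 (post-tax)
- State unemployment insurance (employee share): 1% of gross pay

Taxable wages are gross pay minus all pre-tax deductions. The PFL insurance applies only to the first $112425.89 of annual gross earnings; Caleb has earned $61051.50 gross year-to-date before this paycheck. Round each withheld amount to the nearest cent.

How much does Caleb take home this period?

403(b): $2791.89 × 0.0725 = $202.41
457(b) deferral: $2791.89 × 0.055 = $153.55
Pre-tax total = $202.41 + $153.55 = $355.96
Taxable wages = $2791.89 − $355.96 = $2435.93
Municipal income tax: $2435.93 × 0.03 = $73.08
State income tax: $2435.93 × 0.06 = $146.16
State unemployment insurance (employee share): $2791.89 × 0.01 = $27.92
Medicare tax: $2791.89 × 0.03 = $83.76
PFL insurance: cap not yet reached, full $2791.89 is subject → $2791.89 × 0.0125 = $34.90
Employee stock purchase plan: $225.65
Vision insurance premium: $241.99
Roth 401(k) contribution: $2791.89 × 0.03 = $83.76
Total deductions = $202.41 + $153.55 + $73.08 + $146.16 + $27.92 + $83.76 + $34.90 + $225.65 + $241.99 + $83.76 = $1273.18
Net pay = $2791.89 − $1273.18 = $1518.71

$1518.71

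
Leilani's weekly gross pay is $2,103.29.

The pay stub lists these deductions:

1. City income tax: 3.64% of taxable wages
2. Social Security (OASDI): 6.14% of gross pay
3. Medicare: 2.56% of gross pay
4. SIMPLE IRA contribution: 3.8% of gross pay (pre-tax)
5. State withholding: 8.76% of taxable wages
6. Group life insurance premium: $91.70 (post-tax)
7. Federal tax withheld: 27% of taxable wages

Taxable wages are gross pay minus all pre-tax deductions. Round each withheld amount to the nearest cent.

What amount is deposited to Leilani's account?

$951.47

SIMPLE IRA contribution: $2,103.29 × 0.038 = $79.93
Taxable wages = $2,103.29 − $79.93 = $2,023.36
State withholding: $2,023.36 × 0.0876 = $177.25
Federal tax withheld: $2,023.36 × 0.27 = $546.31
City income tax: $2,023.36 × 0.0364 = $73.65
Social Security (OASDI): $2,103.29 × 0.0614 = $129.14
Medicare: $2,103.29 × 0.0256 = $53.84
Group life insurance premium: $91.70
Total deductions = $79.93 + $177.25 + $546.31 + $73.65 + $129.14 + $53.84 + $91.70 = $1,151.82
Net pay = $2,103.29 − $1,151.82 = $951.47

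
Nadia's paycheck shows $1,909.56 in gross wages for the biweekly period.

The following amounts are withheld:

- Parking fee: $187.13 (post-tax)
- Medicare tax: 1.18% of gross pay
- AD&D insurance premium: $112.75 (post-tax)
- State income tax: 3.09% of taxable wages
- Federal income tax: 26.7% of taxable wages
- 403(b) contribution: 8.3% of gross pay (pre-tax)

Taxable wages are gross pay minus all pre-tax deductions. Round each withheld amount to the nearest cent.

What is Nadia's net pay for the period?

403(b) contribution: $1,909.56 × 0.083 = $158.49
Taxable wages = $1,909.56 − $158.49 = $1,751.07
State income tax: $1,751.07 × 0.0309 = $54.11
Federal income tax: $1,751.07 × 0.267 = $467.54
Medicare tax: $1,909.56 × 0.0118 = $22.53
AD&D insurance premium: $112.75
Parking fee: $187.13
Total deductions = $158.49 + $54.11 + $467.54 + $22.53 + $112.75 + $187.13 = $1,002.55
Net pay = $1,909.56 − $1,002.55 = $907.01

$907.01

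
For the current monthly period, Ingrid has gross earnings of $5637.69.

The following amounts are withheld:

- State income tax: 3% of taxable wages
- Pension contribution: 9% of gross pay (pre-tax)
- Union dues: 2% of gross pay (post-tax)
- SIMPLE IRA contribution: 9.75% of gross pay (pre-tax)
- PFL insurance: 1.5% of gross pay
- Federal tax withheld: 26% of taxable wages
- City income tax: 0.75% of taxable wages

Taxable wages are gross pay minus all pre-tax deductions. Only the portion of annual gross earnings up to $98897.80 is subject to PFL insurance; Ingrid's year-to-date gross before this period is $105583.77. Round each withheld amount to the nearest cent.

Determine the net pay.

SIMPLE IRA contribution: $5637.69 × 0.0975 = $549.67
Pension contribution: $5637.69 × 0.09 = $507.39
Pre-tax total = $549.67 + $507.39 = $1057.06
Taxable wages = $5637.69 − $1057.06 = $4580.63
City income tax: $4580.63 × 0.0075 = $34.35
Federal tax withheld: $4580.63 × 0.26 = $1190.96
State income tax: $4580.63 × 0.03 = $137.42
PFL insurance: annual cap $98897.80 already reached (YTD $105583.77), so $0.00
Union dues: $5637.69 × 0.02 = $112.75
Total deductions = $549.67 + $507.39 + $34.35 + $1190.96 + $137.42 + $0.00 + $112.75 = $2532.54
Net pay = $5637.69 − $2532.54 = $3105.15

$3105.15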